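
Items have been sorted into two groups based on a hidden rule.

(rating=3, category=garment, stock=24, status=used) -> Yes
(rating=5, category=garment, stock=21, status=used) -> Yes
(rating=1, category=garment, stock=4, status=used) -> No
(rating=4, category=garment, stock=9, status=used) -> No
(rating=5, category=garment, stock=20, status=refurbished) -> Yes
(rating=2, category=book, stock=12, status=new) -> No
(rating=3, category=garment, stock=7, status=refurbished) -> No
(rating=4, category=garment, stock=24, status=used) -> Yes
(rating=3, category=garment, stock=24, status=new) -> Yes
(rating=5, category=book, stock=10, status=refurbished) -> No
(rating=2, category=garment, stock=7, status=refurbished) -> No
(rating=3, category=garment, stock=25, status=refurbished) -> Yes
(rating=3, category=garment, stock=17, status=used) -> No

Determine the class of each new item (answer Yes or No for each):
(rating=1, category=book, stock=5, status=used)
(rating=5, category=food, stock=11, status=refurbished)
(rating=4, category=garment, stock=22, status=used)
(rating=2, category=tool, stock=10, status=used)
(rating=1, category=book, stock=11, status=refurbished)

Every 'Yes' example satisfies: stock ≥ 20. None of the 'No' examples do.
(rating=1, category=book, stock=5, status=used): No (stock = 5).
(rating=5, category=food, stock=11, status=refurbished): No (stock = 11).
(rating=4, category=garment, stock=22, status=used): Yes (stock = 22).
(rating=2, category=tool, stock=10, status=used): No (stock = 10).
(rating=1, category=book, stock=11, status=refurbished): No (stock = 11).

No, No, Yes, No, No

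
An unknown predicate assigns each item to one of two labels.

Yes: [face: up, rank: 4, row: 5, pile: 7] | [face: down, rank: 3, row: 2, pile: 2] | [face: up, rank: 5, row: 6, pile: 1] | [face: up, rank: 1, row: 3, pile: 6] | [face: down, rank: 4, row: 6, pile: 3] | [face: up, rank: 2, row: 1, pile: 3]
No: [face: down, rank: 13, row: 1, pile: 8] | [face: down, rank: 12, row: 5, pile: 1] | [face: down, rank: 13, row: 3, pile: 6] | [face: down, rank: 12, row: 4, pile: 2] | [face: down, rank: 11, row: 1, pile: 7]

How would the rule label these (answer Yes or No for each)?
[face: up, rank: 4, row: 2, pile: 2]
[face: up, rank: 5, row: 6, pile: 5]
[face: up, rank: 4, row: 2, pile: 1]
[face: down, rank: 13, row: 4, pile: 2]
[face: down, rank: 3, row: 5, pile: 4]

Yes, Yes, Yes, No, Yes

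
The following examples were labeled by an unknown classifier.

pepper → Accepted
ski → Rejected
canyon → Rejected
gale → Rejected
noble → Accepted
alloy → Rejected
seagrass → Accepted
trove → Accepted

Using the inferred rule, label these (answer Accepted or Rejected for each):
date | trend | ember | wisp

The rule appears to be: length ≥ 5 AND contains 'e'.
date — length 4, has 'e', hence Rejected. trend — length 5, has 'e', hence Accepted. ember — length 5, has 'e', hence Accepted. wisp — length 4, no 'e', hence Rejected.

Rejected, Accepted, Accepted, Rejected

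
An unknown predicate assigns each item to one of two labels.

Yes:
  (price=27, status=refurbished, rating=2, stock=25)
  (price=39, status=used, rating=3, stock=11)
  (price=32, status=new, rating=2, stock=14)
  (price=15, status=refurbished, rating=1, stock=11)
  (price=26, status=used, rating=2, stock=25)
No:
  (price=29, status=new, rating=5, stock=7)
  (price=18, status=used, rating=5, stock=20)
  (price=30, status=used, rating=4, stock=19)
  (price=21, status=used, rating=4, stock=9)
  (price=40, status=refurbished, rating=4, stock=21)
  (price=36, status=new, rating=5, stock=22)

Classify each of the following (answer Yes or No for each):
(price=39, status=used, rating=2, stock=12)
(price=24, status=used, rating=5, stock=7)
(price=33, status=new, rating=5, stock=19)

Yes, No, No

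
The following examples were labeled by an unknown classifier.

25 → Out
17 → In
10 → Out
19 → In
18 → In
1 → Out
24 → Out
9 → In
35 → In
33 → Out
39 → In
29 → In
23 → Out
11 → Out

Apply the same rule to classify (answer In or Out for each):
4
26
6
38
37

Out, In, Out, In, In

Every 'In' example satisfies: digit sum ≥ 8. None of the 'Out' examples do.
Out: 4, since digit sum 4.
In: 26, since digit sum 2+6 = 8.
Out: 6, since digit sum 6.
In: 38, since digit sum 3+8 = 11.
In: 37, since digit sum 3+7 = 10.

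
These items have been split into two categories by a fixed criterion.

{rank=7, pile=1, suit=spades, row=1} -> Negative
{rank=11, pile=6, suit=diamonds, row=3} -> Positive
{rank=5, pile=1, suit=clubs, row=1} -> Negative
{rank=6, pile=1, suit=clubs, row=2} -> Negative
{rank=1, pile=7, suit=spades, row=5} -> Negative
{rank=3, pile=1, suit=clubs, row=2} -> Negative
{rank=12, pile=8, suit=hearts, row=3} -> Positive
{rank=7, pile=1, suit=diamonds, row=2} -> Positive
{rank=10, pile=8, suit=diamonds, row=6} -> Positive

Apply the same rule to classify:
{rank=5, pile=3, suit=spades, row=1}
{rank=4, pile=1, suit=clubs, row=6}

Rule: suit is hearts OR suit is diamonds. This holds for each 'Positive' example and fails for each 'Negative' one.

Negative, Negative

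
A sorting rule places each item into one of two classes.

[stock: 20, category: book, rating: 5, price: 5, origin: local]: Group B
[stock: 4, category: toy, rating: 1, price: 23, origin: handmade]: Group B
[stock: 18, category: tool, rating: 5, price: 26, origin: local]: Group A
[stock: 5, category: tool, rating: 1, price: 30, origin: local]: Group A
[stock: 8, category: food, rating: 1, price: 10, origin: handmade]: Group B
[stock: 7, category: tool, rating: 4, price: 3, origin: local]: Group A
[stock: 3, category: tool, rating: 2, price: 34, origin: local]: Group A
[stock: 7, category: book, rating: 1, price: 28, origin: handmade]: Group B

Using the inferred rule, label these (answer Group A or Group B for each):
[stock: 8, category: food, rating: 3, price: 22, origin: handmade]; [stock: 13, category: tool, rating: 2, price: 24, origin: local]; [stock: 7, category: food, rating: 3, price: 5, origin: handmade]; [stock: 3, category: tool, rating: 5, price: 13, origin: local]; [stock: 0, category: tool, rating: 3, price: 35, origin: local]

Group B, Group A, Group B, Group A, Group A

Comparing the two groups points to one rule — category is tool.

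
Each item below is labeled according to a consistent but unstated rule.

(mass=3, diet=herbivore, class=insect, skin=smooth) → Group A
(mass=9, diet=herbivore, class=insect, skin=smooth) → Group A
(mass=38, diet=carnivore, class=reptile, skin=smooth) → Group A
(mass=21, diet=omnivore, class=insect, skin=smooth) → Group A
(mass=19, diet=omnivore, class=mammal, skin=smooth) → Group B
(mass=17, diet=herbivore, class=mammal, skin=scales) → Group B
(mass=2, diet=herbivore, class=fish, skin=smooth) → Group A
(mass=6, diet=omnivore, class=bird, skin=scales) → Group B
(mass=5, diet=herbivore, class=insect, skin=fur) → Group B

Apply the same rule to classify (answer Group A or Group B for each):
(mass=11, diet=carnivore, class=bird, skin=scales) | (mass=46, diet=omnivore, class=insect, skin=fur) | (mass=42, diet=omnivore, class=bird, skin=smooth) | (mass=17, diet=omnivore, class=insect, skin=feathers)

Group B, Group B, Group A, Group B

The rule appears to be: skin is smooth AND mass ≠ 19.
(mass=11, diet=carnivore, class=bird, skin=scales): Group B (skin is scales, mass = 11). (mass=46, diet=omnivore, class=insect, skin=fur): Group B (skin is fur, mass = 46). (mass=42, diet=omnivore, class=bird, skin=smooth): Group A (skin is smooth, mass = 42). (mass=17, diet=omnivore, class=insect, skin=feathers): Group B (skin is feathers, mass = 17).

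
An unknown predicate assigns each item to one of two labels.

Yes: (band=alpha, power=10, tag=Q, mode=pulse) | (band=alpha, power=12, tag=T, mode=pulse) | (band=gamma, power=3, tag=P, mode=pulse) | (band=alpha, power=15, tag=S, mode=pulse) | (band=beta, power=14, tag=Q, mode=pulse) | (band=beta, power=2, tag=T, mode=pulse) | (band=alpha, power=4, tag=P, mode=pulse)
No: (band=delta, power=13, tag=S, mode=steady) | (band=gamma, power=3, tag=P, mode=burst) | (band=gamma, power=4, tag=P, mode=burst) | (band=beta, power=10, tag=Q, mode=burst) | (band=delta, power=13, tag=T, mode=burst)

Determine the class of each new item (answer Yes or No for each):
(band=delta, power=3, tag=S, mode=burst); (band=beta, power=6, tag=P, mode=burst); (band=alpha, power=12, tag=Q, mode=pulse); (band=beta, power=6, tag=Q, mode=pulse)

Checking candidate rules against both groups, what survives is: mode is pulse.
(band=delta, power=3, tag=S, mode=burst) → mode is burst → No. (band=beta, power=6, tag=P, mode=burst) → mode is burst → No. (band=alpha, power=12, tag=Q, mode=pulse) → mode is pulse → Yes. (band=beta, power=6, tag=Q, mode=pulse) → mode is pulse → Yes.

No, No, Yes, Yes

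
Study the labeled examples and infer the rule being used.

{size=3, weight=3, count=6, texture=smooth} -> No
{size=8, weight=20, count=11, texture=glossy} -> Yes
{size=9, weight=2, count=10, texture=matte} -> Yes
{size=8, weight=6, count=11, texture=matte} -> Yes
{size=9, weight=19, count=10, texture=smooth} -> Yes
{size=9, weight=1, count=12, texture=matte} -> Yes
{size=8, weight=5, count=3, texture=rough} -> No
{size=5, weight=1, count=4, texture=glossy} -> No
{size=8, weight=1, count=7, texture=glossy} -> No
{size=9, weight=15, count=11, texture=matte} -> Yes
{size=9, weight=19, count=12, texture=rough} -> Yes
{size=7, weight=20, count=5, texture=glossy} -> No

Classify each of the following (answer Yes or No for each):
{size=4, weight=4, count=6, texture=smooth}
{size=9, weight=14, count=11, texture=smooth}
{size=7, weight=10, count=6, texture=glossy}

No, Yes, No

The common property of the 'Yes' items is: count ≥ 10. No 'No' item has it.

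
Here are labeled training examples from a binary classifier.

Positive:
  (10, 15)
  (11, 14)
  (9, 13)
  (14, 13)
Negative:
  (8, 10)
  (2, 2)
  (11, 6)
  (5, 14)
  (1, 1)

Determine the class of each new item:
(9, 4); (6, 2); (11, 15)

Negative, Negative, Positive

Rule: sum ≥ 22. This holds for each 'Positive' example and fails for each 'Negative' one.
Negative: (9, 4), since 9+4 = 13. Negative: (6, 2), since 6+2 = 8. Positive: (11, 15), since 11+15 = 26.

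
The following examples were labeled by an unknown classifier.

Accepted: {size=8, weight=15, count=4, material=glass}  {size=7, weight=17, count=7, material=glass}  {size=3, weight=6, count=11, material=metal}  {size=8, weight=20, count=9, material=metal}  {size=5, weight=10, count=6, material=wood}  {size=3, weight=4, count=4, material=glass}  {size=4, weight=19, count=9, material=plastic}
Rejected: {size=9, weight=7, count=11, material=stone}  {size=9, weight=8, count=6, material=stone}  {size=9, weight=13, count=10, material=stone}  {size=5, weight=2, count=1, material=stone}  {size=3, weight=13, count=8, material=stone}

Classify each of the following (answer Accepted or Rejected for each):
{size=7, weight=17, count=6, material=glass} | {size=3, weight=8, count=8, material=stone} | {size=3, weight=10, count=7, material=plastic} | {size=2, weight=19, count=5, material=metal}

Checking candidate rules against both groups, what survives is: material is not stone.
{size=7, weight=17, count=6, material=glass}: material is glass, qualifies → Accepted. {size=3, weight=8, count=8, material=stone}: material is stone, does not satisfy this → Rejected. {size=3, weight=10, count=7, material=plastic}: material is plastic, qualifies → Accepted. {size=2, weight=19, count=5, material=metal}: material is metal, qualifies → Accepted.

Accepted, Rejected, Accepted, Accepted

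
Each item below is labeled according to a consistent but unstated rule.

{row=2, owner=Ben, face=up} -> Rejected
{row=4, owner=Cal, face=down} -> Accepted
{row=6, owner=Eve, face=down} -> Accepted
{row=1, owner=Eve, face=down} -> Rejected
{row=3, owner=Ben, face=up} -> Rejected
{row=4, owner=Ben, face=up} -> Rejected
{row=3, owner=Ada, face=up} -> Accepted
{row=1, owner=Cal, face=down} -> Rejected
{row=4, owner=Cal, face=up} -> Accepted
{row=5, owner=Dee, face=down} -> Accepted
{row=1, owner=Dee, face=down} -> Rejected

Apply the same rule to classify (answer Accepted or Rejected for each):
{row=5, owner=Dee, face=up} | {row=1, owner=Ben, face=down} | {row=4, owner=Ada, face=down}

The simplest hypothesis consistent with all the labels is: owner is not Ben AND row ≥ 2.
{row=5, owner=Dee, face=up}: Accepted (owner is Dee, row = 5).
{row=1, owner=Ben, face=down}: Rejected (owner is Ben, row = 1).
{row=4, owner=Ada, face=down}: Accepted (owner is Ada, row = 4).

Accepted, Rejected, Accepted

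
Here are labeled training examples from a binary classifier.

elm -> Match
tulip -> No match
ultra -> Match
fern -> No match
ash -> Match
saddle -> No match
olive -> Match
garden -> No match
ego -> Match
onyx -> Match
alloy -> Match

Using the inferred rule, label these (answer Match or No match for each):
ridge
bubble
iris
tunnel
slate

The distinguishing property — starts with a vowel — holds for all the 'Match' cases and none of the 'No match' cases.
ridge: No match (starts with 'r').
bubble: No match (starts with 'b').
iris: Match (starts with 'i').
tunnel: No match (starts with 't').
slate: No match (starts with 's').

No match, No match, Match, No match, No match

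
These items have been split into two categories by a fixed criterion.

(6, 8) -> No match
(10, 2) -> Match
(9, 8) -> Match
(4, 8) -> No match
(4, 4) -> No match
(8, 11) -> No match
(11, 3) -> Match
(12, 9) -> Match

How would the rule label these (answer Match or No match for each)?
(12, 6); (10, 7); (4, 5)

Match, Match, No match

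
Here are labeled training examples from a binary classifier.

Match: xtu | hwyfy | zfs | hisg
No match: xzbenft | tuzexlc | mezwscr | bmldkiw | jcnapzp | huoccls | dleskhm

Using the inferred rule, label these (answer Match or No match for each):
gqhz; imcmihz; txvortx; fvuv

The common property of the 'Match' items is: length ≤ 5. No 'No match' item has it.
gqhz: length 4, fits → Match. imcmihz: length 7, doesn't match → No match. txvortx: length 7, doesn't match → No match. fvuv: length 4, fits → Match.

Match, No match, No match, Match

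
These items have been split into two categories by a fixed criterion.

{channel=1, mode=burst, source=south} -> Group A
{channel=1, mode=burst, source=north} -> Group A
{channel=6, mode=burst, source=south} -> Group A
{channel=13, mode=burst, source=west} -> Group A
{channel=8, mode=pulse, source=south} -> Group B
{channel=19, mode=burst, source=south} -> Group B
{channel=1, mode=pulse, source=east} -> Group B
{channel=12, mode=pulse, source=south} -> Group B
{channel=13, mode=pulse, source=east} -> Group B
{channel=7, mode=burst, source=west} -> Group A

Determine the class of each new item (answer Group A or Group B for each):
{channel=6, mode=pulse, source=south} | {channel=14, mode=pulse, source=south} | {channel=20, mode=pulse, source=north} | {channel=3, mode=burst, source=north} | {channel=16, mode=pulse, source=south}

Group B, Group B, Group B, Group A, Group B

The pattern is that an item is 'Group A' exactly when: mode is burst AND channel ≤ 13.
{channel=6, mode=pulse, source=south} → mode is pulse, channel = 6 → Group B.
{channel=14, mode=pulse, source=south} → mode is pulse, channel = 14 → Group B.
{channel=20, mode=pulse, source=north} → mode is pulse, channel = 20 → Group B.
{channel=3, mode=burst, source=north} → mode is burst, channel = 3 → Group A.
{channel=16, mode=pulse, source=south} → mode is pulse, channel = 16 → Group B.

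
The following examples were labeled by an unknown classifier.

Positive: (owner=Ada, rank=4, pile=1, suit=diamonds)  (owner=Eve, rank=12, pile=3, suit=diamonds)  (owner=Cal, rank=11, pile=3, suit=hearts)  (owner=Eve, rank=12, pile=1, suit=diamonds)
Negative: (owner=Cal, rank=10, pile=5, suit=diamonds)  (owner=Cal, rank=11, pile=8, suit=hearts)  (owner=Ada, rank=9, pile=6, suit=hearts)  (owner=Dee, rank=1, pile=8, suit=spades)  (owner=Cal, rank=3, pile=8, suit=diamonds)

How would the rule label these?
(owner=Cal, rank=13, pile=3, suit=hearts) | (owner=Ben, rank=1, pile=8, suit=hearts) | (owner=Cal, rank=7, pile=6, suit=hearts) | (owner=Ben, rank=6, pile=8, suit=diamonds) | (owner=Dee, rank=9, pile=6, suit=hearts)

The distinguishing property — pile ≤ 3 — holds for all the 'Positive' cases and none of the 'Negative' cases.

Positive, Negative, Negative, Negative, Negative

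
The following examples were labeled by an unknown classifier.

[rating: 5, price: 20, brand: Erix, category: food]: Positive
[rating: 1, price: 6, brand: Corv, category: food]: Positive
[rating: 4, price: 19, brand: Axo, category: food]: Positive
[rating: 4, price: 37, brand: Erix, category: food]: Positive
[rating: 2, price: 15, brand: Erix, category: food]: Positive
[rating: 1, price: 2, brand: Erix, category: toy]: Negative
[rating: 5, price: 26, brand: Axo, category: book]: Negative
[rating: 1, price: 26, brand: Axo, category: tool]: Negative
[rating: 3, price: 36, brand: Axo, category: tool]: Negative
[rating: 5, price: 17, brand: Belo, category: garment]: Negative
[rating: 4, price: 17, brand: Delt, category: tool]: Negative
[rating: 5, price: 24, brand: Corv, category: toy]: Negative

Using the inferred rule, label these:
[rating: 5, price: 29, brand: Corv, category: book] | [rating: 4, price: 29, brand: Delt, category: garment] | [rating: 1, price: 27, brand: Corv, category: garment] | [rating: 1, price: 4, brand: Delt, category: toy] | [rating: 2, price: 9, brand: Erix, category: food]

The simplest hypothesis consistent with all the labels is: category is food.
[rating: 5, price: 29, brand: Corv, category: book]: Negative (category is book). [rating: 4, price: 29, brand: Delt, category: garment]: Negative (category is garment). [rating: 1, price: 27, brand: Corv, category: garment]: Negative (category is garment). [rating: 1, price: 4, brand: Delt, category: toy]: Negative (category is toy). [rating: 2, price: 9, brand: Erix, category: food]: Positive (category is food).

Negative, Negative, Negative, Negative, Positive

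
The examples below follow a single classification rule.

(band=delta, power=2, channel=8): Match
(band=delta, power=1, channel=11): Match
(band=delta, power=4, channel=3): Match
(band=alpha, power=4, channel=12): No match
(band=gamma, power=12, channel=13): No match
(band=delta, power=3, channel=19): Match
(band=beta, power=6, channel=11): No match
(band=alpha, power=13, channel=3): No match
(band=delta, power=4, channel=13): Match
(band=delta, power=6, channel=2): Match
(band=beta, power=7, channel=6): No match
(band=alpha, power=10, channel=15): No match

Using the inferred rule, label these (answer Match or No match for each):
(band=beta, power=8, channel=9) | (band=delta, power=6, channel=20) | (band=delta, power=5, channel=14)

No match, Match, Match

Checking candidate rules against both groups, what survives is: band is delta.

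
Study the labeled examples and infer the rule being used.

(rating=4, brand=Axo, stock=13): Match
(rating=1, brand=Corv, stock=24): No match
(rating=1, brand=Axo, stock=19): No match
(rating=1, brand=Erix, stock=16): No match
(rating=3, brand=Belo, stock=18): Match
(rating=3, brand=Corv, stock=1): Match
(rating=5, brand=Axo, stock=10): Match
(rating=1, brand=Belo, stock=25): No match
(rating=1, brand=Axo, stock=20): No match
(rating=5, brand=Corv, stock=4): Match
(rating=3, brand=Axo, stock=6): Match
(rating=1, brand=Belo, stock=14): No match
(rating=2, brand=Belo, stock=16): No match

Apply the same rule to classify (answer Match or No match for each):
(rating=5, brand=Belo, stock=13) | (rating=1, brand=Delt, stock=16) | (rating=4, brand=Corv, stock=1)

Match, No match, Match

All 'Match' examples share one property — rating ≥ 3 — and every 'No match' example lacks it.
Match: (rating=5, brand=Belo, stock=13), since rating = 5. No match: (rating=1, brand=Delt, stock=16), since rating = 1. Match: (rating=4, brand=Corv, stock=1), since rating = 4.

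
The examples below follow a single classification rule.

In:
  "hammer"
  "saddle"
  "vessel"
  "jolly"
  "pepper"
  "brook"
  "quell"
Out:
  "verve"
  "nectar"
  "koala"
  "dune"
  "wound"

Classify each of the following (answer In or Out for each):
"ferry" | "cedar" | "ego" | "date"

In, Out, Out, Out

Every 'In' example satisfies: has a double letter. None of the 'Out' examples do.
"ferry": 'rr' doubled — meets the rule, so In.
"cedar": no doubled letter — doesn't match, so Out.
"ego": no doubled letter — doesn't match, so Out.
"date": no doubled letter — doesn't match, so Out.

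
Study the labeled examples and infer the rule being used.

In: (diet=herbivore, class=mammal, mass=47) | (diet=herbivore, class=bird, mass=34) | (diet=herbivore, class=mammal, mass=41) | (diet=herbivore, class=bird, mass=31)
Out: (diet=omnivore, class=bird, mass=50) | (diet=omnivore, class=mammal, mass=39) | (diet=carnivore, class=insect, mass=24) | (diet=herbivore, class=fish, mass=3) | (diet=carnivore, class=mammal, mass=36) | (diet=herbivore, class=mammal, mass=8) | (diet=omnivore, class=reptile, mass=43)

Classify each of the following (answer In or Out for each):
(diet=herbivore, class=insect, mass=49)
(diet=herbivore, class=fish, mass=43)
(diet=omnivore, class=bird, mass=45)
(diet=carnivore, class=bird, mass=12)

The classifier is using: diet is herbivore AND mass ≥ 24.
(diet=herbivore, class=insect, mass=49): In (diet is herbivore, mass = 49). (diet=herbivore, class=fish, mass=43): In (diet is herbivore, mass = 43). (diet=omnivore, class=bird, mass=45): Out (diet is omnivore, mass = 45). (diet=carnivore, class=bird, mass=12): Out (diet is carnivore, mass = 12).

In, In, Out, Out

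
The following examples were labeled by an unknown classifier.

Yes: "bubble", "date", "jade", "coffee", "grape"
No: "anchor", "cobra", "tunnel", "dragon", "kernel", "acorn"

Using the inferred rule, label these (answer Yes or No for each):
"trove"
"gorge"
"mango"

Yes, Yes, No

One predicate separates the groups cleanly: ends with 'e'.
"trove": ends with 'e', satisfies this → Yes. "gorge": ends with 'e', satisfies this → Yes. "mango": ends with 'o', fails the rule → No.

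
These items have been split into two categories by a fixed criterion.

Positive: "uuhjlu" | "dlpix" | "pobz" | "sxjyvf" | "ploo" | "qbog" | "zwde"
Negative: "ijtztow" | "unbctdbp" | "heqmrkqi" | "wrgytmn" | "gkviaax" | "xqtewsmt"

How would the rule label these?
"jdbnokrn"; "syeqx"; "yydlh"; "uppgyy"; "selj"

The common property of the 'Positive' items is: length ≤ 6. No 'Negative' item has it.
"jdbnokrn": length 8 — does not pass, so Negative.
"syeqx": length 5 — satisfies this, so Positive.
"yydlh": length 5 — satisfies this, so Positive.
"uppgyy": length 6 — satisfies this, so Positive.
"selj": length 4 — satisfies this, so Positive.

Negative, Positive, Positive, Positive, Positive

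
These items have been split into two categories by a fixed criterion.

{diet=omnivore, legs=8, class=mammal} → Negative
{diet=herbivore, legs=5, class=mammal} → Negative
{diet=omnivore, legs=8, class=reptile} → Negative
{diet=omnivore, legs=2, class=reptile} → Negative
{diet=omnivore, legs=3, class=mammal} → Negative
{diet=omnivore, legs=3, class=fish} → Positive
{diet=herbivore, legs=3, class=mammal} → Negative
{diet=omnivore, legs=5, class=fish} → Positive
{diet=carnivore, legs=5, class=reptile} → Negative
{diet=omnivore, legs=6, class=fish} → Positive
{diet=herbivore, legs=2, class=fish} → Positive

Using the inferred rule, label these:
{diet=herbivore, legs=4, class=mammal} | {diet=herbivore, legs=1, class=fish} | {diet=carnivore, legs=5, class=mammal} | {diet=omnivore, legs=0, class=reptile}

Negative, Positive, Negative, Negative

The classifier is using: class is fish.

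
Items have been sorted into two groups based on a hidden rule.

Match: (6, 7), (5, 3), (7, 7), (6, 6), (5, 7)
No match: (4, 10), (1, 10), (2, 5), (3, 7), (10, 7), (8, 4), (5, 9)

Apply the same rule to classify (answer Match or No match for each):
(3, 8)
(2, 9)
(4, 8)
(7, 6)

No match, No match, No match, Match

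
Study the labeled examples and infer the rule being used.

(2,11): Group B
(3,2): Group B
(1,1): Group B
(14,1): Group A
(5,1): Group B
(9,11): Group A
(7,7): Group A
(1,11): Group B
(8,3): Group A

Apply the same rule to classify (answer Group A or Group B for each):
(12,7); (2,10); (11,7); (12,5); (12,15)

Group A, Group B, Group A, Group A, Group A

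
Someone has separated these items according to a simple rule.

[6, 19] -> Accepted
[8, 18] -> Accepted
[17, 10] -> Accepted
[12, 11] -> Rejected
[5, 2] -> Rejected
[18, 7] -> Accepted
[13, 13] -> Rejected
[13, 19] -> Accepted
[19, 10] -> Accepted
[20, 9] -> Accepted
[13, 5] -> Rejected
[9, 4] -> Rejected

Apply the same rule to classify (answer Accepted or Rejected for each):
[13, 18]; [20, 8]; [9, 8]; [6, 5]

The simplest hypothesis consistent with all the labels is: max ≥ 17.
[13, 18]: max 18 — matches, so Accepted. [20, 8]: max 20 — matches, so Accepted. [9, 8]: max 9 — does not fit, so Rejected. [6, 5]: max 6 — does not fit, so Rejected.

Accepted, Accepted, Rejected, Rejected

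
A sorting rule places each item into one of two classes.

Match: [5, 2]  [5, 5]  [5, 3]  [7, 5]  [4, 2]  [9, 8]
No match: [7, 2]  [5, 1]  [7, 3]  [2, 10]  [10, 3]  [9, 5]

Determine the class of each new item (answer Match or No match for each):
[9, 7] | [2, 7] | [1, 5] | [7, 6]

Match, No match, No match, Match

The common property of the 'Match' items is: |first − second| ≤ 3. No 'No match' item has it.
[9, 7] → |9−7| = 2 → Match. [2, 7] → |2−7| = 5 → No match. [1, 5] → |1−5| = 4 → No match. [7, 6] → |7−6| = 1 → Match.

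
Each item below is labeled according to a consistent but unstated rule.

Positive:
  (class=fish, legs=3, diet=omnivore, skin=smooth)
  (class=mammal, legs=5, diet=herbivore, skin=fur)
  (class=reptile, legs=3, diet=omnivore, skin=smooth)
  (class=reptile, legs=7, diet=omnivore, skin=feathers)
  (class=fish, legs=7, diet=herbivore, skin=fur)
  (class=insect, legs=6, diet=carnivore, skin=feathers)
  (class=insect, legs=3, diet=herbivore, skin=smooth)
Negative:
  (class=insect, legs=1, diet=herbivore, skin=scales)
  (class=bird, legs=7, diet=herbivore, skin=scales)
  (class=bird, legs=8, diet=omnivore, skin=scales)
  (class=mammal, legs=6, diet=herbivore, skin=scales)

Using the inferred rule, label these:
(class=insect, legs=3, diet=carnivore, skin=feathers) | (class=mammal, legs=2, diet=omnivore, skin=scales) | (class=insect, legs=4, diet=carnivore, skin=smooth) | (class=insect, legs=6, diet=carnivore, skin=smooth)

The pattern is that an item is 'Positive' exactly when: skin is not scales.
(class=insect, legs=3, diet=carnivore, skin=feathers): Positive (skin is feathers). (class=mammal, legs=2, diet=omnivore, skin=scales): Negative (skin is scales). (class=insect, legs=4, diet=carnivore, skin=smooth): Positive (skin is smooth). (class=insect, legs=6, diet=carnivore, skin=smooth): Positive (skin is smooth).

Positive, Negative, Positive, Positive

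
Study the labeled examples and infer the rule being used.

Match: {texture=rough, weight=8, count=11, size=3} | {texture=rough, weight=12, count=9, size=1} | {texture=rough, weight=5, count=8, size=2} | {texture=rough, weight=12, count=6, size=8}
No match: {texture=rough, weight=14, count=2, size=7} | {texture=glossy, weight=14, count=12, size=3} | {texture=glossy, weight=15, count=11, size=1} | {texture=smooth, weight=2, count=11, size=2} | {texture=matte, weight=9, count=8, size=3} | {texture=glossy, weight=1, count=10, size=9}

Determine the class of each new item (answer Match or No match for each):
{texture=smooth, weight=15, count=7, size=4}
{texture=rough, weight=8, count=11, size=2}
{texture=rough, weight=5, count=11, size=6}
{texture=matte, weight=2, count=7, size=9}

No match, Match, Match, No match

The classifier is using: texture is rough AND count ≥ 6.
{texture=smooth, weight=15, count=7, size=4} — texture is smooth, count = 7, hence No match. {texture=rough, weight=8, count=11, size=2} — texture is rough, count = 11, hence Match. {texture=rough, weight=5, count=11, size=6} — texture is rough, count = 11, hence Match. {texture=matte, weight=2, count=7, size=9} — texture is matte, count = 7, hence No match.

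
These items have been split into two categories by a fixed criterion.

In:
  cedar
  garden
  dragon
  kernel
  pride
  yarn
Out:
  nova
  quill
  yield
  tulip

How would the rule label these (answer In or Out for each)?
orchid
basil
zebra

The rule appears to be: contains 'r'.
orchid: In (has 'r').
basil: Out (no 'r').
zebra: In (has 'r').

In, Out, In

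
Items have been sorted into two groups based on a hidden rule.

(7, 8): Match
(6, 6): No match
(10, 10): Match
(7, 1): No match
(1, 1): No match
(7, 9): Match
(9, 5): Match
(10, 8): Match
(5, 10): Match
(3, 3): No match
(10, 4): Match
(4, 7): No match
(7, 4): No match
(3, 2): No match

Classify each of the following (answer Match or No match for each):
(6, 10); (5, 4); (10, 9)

Match, No match, Match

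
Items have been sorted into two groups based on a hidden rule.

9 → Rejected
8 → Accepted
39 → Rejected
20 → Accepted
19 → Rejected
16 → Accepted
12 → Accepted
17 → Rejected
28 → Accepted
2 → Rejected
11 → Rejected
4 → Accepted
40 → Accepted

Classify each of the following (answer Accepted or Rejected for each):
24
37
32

Accepted, Rejected, Accepted

Comparing the two groups points to one rule — multiple of 4.
24 → 24 = 4·6 → Accepted. 37 → 37 = 4·9 + 1 → Rejected. 32 → 32 = 4·8 → Accepted.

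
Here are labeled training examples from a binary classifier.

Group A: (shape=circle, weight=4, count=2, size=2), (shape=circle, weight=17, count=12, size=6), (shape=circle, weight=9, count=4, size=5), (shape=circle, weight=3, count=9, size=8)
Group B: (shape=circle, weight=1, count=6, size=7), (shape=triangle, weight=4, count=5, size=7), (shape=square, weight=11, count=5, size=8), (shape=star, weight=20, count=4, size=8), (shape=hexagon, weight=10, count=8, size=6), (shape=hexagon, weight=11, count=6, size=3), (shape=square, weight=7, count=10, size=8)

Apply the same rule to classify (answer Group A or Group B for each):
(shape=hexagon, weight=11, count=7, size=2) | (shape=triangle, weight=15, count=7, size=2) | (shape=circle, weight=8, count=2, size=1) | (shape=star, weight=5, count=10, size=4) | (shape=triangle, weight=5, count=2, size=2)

Every 'Group A' example satisfies: shape is circle AND weight ≥ 3. None of the 'Group B' examples do.

Group B, Group B, Group A, Group B, Group B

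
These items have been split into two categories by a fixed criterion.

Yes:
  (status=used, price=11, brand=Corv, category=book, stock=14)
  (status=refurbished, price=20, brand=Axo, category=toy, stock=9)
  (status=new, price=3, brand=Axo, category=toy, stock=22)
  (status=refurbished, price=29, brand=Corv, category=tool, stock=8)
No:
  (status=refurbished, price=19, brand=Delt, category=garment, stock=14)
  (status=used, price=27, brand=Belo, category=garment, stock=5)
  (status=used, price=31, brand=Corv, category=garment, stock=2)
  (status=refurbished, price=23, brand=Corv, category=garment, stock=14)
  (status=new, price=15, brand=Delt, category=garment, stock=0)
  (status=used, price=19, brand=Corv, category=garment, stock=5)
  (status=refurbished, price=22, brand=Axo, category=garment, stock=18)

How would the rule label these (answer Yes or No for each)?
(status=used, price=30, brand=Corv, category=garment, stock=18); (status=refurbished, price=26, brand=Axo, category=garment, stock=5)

No, No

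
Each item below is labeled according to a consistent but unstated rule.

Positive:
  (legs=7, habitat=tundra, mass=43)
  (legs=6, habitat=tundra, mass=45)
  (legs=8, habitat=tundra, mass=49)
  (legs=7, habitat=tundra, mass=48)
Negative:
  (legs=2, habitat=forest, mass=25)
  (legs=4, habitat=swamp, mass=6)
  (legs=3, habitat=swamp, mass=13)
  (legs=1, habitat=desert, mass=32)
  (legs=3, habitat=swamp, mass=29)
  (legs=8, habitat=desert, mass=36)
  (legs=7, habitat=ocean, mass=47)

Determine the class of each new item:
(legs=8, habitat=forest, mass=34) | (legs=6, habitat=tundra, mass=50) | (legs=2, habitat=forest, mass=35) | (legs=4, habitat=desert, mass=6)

Negative, Positive, Negative, Negative

All 'Positive' examples share one property — habitat is tundra — and every 'Negative' example lacks it.
(legs=8, habitat=forest, mass=34): habitat is forest — fails the rule, so Negative. (legs=6, habitat=tundra, mass=50): habitat is tundra — qualifies, so Positive. (legs=2, habitat=forest, mass=35): habitat is forest — fails the rule, so Negative. (legs=4, habitat=desert, mass=6): habitat is desert — fails the rule, so Negative.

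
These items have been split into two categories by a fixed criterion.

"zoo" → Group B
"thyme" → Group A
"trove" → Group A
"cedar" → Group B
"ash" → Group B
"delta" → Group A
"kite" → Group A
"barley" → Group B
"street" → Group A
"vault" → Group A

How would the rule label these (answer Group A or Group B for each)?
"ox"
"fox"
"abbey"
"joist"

Group B, Group B, Group B, Group A

All 'Group A' examples share one property — contains 't' — and every 'Group B' example lacks it.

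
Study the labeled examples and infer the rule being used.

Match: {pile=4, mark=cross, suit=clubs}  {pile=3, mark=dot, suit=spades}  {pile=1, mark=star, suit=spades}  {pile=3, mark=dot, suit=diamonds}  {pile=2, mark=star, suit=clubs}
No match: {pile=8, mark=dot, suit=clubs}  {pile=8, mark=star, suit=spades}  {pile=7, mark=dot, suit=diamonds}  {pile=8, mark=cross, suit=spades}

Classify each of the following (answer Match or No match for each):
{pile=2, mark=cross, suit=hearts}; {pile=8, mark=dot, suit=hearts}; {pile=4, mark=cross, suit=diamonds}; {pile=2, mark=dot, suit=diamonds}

Match, No match, Match, Match

The distinguishing property — pile ≤ 4 — holds for all the 'Match' cases and none of the 'No match' cases.
{pile=2, mark=cross, suit=hearts} — pile = 2, hence Match. {pile=8, mark=dot, suit=hearts} — pile = 8, hence No match. {pile=4, mark=cross, suit=diamonds} — pile = 4, hence Match. {pile=2, mark=dot, suit=diamonds} — pile = 2, hence Match.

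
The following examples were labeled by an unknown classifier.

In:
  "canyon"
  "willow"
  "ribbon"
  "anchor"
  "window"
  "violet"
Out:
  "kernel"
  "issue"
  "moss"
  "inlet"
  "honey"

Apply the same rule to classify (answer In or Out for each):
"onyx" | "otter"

Every 'In' example satisfies: length 6 AND contains 'o'. None of the 'Out' examples do.
"onyx" → length 4, has 'o' → Out. "otter" → length 5, has 'o' → Out.

Out, Out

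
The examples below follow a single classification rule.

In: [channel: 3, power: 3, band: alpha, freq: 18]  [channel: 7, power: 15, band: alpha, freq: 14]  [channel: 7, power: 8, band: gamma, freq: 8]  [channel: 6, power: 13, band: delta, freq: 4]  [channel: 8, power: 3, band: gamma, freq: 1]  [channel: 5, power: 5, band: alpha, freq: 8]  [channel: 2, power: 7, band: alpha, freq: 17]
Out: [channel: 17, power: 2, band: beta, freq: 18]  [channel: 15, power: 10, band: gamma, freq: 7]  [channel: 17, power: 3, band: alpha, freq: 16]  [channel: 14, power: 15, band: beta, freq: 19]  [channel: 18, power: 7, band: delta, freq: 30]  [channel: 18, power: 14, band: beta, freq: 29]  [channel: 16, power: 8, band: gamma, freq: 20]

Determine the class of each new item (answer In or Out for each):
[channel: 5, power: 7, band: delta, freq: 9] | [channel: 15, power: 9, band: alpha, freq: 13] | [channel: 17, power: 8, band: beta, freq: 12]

In, Out, Out

All 'In' examples share one property — channel ≤ 8 — and every 'Out' example lacks it.
In: [channel: 5, power: 7, band: delta, freq: 9], since channel = 5.
Out: [channel: 15, power: 9, band: alpha, freq: 13], since channel = 15.
Out: [channel: 17, power: 8, band: beta, freq: 12], since channel = 17.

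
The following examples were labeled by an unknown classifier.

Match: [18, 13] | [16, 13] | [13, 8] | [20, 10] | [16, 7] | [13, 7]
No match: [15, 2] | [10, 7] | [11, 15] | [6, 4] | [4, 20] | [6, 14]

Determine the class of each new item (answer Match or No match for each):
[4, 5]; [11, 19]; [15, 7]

The simplest hypothesis consistent with all the labels is: first > second AND sum ≥ 20.

No match, No match, Match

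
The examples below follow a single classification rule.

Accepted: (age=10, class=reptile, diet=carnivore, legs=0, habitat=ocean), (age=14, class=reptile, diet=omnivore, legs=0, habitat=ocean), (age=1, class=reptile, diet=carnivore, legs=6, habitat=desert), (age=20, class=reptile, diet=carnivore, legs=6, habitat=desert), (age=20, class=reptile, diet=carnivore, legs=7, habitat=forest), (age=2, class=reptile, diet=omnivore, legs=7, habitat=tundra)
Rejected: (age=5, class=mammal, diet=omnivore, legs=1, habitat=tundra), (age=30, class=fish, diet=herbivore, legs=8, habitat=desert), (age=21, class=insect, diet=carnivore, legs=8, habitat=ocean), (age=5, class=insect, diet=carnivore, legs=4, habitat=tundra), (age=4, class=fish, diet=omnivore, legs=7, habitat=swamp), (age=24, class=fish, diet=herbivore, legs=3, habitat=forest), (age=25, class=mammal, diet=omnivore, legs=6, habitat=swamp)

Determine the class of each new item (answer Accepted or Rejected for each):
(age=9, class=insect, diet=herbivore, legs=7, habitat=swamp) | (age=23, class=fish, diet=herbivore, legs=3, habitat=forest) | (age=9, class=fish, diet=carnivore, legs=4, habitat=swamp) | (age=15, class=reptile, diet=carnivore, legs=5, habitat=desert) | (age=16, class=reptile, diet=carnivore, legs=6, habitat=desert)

Rejected, Rejected, Rejected, Accepted, Accepted

Every 'Accepted' example satisfies: class is reptile. None of the 'Rejected' examples do.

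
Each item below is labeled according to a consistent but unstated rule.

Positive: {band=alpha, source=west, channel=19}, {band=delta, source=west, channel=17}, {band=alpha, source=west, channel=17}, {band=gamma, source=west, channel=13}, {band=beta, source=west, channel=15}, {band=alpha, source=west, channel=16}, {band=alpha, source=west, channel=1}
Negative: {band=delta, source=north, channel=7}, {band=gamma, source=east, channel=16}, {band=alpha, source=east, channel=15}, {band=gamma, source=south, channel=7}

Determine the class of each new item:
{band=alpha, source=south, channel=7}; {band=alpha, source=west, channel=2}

Negative, Positive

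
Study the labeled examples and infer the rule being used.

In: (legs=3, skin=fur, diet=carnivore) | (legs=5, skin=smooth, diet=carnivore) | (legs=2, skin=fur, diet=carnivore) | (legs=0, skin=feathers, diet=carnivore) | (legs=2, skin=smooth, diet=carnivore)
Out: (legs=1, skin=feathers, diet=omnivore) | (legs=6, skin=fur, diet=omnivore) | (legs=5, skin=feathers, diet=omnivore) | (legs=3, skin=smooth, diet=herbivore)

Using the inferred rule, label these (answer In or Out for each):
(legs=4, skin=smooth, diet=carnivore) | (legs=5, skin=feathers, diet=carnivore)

In, In

A rule that fits every label: diet is carnivore — true of each 'In' example, false of each 'Out' one.
(legs=4, skin=smooth, diet=carnivore) → diet is carnivore → In.
(legs=5, skin=feathers, diet=carnivore) → diet is carnivore → In.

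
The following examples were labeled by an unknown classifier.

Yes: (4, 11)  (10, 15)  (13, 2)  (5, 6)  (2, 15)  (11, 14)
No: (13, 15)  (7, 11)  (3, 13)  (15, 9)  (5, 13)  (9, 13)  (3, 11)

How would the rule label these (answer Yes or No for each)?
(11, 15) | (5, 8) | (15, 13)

A rule that fits every label: sum is odd — true of each 'Yes' example, false of each 'No' one.
(11, 15): No (11+15 = 26).
(5, 8): Yes (5+8 = 13).
(15, 13): No (15+13 = 28).

No, Yes, No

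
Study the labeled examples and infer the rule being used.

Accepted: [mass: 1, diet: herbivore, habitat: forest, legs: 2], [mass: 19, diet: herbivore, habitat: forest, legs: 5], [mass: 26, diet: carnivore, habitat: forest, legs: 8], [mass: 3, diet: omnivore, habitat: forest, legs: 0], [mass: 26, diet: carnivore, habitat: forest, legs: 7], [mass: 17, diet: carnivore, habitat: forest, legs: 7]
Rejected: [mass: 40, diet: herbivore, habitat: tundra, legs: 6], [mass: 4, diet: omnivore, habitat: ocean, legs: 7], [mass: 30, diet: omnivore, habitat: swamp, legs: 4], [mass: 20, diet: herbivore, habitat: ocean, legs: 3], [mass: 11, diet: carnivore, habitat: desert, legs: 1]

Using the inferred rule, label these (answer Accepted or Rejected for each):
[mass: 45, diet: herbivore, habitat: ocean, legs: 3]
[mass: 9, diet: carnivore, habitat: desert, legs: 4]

Rejected, Rejected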